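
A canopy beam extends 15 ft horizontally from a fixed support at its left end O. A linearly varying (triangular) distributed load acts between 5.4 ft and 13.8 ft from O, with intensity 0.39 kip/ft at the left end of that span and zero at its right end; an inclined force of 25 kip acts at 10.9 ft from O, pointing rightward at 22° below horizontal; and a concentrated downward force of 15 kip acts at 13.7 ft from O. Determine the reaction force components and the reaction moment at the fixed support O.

Resultant of the triangular load: ½ × 0.39 × 8.4 = 1.638 kip, acting at 8.2 ft from O (one-third of the span from the peak).
ΣF_x = 0: O_x + 25·cos22° = 0 → O_x = -23.18 kip.
ΣF_y = 0: O_y − ½·0.39·8.4 − 25·sin22° − 15 = 0 → O_y = 26.00 kip.
ΣM about O: M_O − (½·0.39·8.4)·8.2 − 25·sin22°·10.9 − 15·13.7 = 0 → M_O = 321.0 kip·ft.

O_x = -23.18 kip, O_y = 26.00 kip, M_O = 321.0 kip·ft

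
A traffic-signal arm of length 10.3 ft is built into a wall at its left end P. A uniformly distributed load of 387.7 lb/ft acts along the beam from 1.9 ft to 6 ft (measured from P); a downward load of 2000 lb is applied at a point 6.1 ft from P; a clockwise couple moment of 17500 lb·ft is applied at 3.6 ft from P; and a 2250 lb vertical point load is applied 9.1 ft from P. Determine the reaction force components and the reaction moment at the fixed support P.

Resultant of the distributed load: 387.7 × 4.1 = 1589.57 lb at 3.95 ft from P.
ΣF_x = 0: P_x = 0.
ΣF_y = 0: P_y − 387.7·4.1 − 2000 − 2250 = 0 → P_y = 5840 lb.
ΣM about P: M_P − (387.7·4.1)·3.95 − 2000·6.1 − 17500 − 2250·9.1 = 0 → M_P = 56450 lb·ft.

P_x = 0, P_y = 5840 lb, M_P = 56450 lb·ft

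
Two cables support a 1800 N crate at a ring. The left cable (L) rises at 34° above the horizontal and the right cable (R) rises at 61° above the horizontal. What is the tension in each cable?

ΣF_x = 0: −T_L·cos34° + T_R·cos61° = 0 → T_R = 1.71003·T_L.
ΣF_y = 0: T_L·sin34° + T_R·sin61° = 1800.
Substitute: T_L·(0.559193 + 1.71003·0.87462) = 1800 → T_L = 875.989 ≈ 876.0 N.
Then T_R = 1.71003 × 875.989 = 1498 N.

T_L = 876.0 N, T_R = 1498 N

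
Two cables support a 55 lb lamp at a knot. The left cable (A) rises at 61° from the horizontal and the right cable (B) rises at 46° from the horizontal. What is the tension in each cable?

T_A = 39.95 lb, T_B = 27.88 lb

ΣF_x = 0: −T_A·cos61° + T_B·cos46° = 0 → T_B = 0.697911·T_A.
ΣF_y = 0: T_A·sin61° + T_B·sin46° = 55.
Substitute: T_A·(0.87462 + 0.697911·0.71934) = 55 → T_A = 39.9519 ≈ 39.95 lb.
Then T_B = 0.697911 × 39.9519 = 27.88 lb.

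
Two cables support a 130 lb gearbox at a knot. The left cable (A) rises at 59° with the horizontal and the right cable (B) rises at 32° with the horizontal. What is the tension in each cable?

ΣF_x = 0: −T_A·cos59° + T_B·cos32° = 0 → T_B = 0.607322·T_A.
ΣF_y = 0: T_A·sin59° + T_B·sin32° = 130.
Substitute: T_A·(0.857167 + 0.607322·0.529919) = 130 → T_A = 110.263 ≈ 110.3 lb.
Then T_B = 0.607322 × 110.263 = 66.97 lb.

T_A = 110.3 lb, T_B = 66.97 lb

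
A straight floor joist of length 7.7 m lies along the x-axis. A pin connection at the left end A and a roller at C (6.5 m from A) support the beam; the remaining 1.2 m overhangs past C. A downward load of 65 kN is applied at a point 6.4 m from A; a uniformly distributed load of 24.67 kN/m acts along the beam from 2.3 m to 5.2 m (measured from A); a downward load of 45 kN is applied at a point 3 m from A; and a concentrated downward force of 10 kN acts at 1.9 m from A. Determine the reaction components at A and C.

A_x = 0, A_y = 62.58 kN, C_y = 129.0 kN

Resultant of the distributed load: 24.67 × 2.9 = 71.543 kN at 3.75 m from A.
Taking moments about A: C_y·6.5 − 65·6.4 − (24.67·2.9)·3.75 − 45·3 − 10·1.9 = 0 → C_y = 838.28625/6.5 = 128.967 ≈ 129.0 kN.
ΣF_y = 0: A_y + 128.967 − 65 − 24.67·2.9 − 45 − 10 = 0 → A_y = 62.58 kN.
ΣF_x = 0: no horizontal applied forces, so A_x = 0.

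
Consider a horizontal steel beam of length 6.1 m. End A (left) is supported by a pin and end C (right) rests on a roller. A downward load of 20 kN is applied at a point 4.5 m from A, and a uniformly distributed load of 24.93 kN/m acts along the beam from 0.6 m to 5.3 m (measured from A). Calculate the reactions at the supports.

A_x = 0, A_y = 65.75 kN, C_y = 71.42 kN

Resultant of the distributed load: 24.93 × 4.7 = 117.171 kN at 2.95 m from A.
ΣM about A: C_y·6.1 − 20·4.5 − (24.93·4.7)·2.95 = 0 → C_y = 435.65445/6.1 = 71.4188 ≈ 71.42 kN.
ΣF_y = 0: A_y + 71.4188 − 20 − 24.93·4.7 = 0 → A_y = 65.75 kN.
ΣF_x = 0: no horizontal applied forces, so A_x = 0.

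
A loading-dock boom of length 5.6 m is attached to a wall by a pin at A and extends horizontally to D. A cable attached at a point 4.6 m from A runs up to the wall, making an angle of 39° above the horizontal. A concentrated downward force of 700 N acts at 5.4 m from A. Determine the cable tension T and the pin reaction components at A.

ΣM about A: T·sin39°·4.6 − 700·5.4 = 0 → T = 3780/(4.6·0.62932) = 1305.76 ≈ 1306 N.
ΣF_x = 0: A_x − T·cos39° = 0 → A_x = 1305.76 × 0.777146 = 1015 N.
ΣF_y = 0: A_y + T·sin39° − 700 = 0 → A_y = 700 − 1305.76 × 0.62932 = -121.7 N.

T = 1306 N, A_x = 1015 N, A_y = -121.7 N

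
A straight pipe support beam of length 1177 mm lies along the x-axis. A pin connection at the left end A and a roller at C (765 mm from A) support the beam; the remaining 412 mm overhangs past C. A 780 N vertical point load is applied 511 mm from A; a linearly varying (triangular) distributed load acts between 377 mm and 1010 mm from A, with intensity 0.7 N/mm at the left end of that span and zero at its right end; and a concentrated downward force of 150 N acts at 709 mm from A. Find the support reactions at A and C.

Resultant of the triangular load: ½ × 0.7 × 633 = 221.55 N, acting at 588 mm from A (one-third of the span from the peak).
ΣM about A: C_y·765 − 780·511 − (½·0.7·633)·588 − 150·709 = 0 → C_y = 635201.4/765 = 830.329 ≈ 830.3 N.
ΣF_y = 0: A_y + 830.329 − 780 − ½·0.7·633 − 150 = 0 → A_y = 321.2 N.
ΣF_x = 0: no horizontal applied forces, so A_x = 0.

A_x = 0, A_y = 321.2 N, C_y = 830.3 N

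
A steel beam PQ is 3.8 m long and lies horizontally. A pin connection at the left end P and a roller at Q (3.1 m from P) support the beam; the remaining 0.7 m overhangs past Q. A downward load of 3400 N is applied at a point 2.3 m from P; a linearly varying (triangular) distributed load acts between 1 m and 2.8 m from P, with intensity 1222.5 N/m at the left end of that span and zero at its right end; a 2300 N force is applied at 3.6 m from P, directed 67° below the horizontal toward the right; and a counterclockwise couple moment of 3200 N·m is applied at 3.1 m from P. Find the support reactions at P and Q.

P_x = -898.7 N, P_y = 2101 N, Q_y = 4517 N

Resultant of the triangular load: ½ × 1222.5 × 1.8 = 1100.25 N, acting at 1.6 m from P (one-third of the span from the peak).
ΣM about P: Q_y·3.1 − 3400·2.3 − (½·1222.5·1.8)·1.6 − 2300·sin67°·3.6 + 3200 = 0 → Q_y = 14002.2/3.1 = 4516.84 ≈ 4517 N.
ΣF_y = 0: P_y + 4516.84 − 3400 − ½·1222.5·1.8 − 2300·sin67° = 0 → P_y = 2101 N.
ΣF_x = 0: P_x + 2300·cos67° = 0 → P_x = -898.7 N.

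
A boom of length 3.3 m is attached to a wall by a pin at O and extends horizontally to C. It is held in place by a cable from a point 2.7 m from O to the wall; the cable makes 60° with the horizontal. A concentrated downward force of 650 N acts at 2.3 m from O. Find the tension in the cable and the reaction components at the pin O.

T = 639.4 N, O_x = 319.7 N, O_y = 96.30 N

ΣM about O: T·sin60°·2.7 − 650·2.3 = 0 → T = 1495/(2.7·0.866025) = 639.362 ≈ 639.4 N.
ΣF_x = 0: O_x − T·cos60° = 0 → O_x = 639.362 × 0.5 = 319.7 N.
ΣF_y = 0: O_y + T·sin60° − 650 = 0 → O_y = 650 − 639.362 × 0.866025 = 96.30 N.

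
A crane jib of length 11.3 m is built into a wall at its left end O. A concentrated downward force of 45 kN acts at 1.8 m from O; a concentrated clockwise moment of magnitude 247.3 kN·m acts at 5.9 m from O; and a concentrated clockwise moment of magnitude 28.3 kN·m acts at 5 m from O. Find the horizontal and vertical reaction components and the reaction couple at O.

ΣF_x = 0: O_x = 0.
ΣF_y = 0: O_y − 45 = 0 → O_y = 45.00 kN.
ΣM about O: M_O − 45·1.8 − 247.3 − 28.3 = 0 → M_O = 356.6 kN·m.

O_x = 0, O_y = 45.00 kN, M_O = 356.6 kN·m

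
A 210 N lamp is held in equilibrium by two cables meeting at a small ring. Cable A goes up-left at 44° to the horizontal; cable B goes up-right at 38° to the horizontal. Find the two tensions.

T_A = 167.1 N, T_B = 152.5 N

ΣF_x = 0: −T_A·cos44° + T_B·cos38° = 0 → T_B = 0.912855·T_A.
ΣF_y = 0: T_A·sin44° + T_B·sin38° = 210.
Substitute: T_A·(0.694658 + 0.912855·0.615661) = 210 → T_A = 167.109 ≈ 167.1 N.
Then T_B = 0.912855 × 167.109 = 152.5 N.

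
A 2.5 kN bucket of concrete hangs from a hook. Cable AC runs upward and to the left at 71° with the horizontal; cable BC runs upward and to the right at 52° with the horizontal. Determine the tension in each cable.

T_AC = 1.835 kN, T_BC = 0.9705 kN

ΣF_x = 0: −T_AC·cos71° + T_BC·cos52° = 0 → T_BC = 0.52881·T_AC.
ΣF_y = 0: T_AC·sin71° + T_BC·sin52° = 2.5.
Substitute: T_AC·(0.945519 + 0.52881·0.788011) = 2.5 → T_AC = 1.83523 ≈ 1.835 kN.
Then T_BC = 0.52881 × 1.83523 = 0.9705 kN.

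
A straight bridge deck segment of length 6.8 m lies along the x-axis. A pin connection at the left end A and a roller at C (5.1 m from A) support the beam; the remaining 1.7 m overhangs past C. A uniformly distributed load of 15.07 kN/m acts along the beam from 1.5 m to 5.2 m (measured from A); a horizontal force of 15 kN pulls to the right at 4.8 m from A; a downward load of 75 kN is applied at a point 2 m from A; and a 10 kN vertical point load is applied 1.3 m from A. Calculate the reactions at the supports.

Resultant of the distributed load: 15.07 × 3.7 = 55.759 kN at 3.35 m from A.
Moments about A: C_y·5.1 − (15.07·3.7)·3.35 − 75·2 − 10·1.3 = 0 → C_y = 349.79265/5.1 = 68.5868 ≈ 68.59 kN.
ΣF_y = 0: A_y + 68.5868 − 15.07·3.7 − 75 − 10 = 0 → A_y = 72.17 kN.
ΣF_x = 0: A_x + 15 = 0 → A_x = -15.00 kN.

A_x = -15.00 kN, A_y = 72.17 kN, C_y = 68.59 kN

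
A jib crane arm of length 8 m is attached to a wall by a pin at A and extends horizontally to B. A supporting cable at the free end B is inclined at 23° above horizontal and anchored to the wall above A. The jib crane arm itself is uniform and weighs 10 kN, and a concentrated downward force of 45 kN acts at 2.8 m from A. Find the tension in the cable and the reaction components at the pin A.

T = 53.11 kN, A_x = 48.88 kN, A_y = 34.25 kN

ΣM about A: T·sin23°·8 − 10·4 − 45·2.8 = 0 → T = 166/(8·0.390731) = 53.1056 ≈ 53.11 kN.
ΣF_x = 0: A_x − T·cos23° = 0 → A_x = 53.1056 × 0.920505 = 48.88 kN.
ΣF_y = 0: A_y + T·sin23° − 10 − 45 = 0 → A_y = 55 − 53.1056 × 0.390731 = 34.25 kN.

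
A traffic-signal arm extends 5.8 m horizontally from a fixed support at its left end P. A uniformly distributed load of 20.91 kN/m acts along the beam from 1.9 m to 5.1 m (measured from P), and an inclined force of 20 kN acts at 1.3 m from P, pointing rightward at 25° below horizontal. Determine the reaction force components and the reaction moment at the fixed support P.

Resultant of the distributed load: 20.91 × 3.2 = 66.912 kN at 3.5 m from P.
ΣF_x = 0: P_x + 20·cos25° = 0 → P_x = -18.13 kN.
ΣF_y = 0: P_y − 20.91·3.2 − 20·sin25° = 0 → P_y = 75.36 kN.
ΣM about P: M_P − (20.91·3.2)·3.5 − 20·sin25°·1.3 = 0 → M_P = 245.2 kN·m.

P_x = -18.13 kN, P_y = 75.36 kN, M_P = 245.2 kN·m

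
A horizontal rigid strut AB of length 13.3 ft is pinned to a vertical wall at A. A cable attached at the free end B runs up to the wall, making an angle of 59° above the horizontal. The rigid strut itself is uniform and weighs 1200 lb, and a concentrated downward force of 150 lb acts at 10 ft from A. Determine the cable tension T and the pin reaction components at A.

ΣM about A: T·sin59°·13.3 − 1200·6.65 − 150·10 = 0 → T = 9480/(13.3·0.857167) = 831.556 ≈ 831.6 lb.
ΣF_x = 0: A_x − T·cos59° = 0 → A_x = 831.556 × 0.515038 = 428.3 lb.
ΣF_y = 0: A_y + T·sin59° − 1200 − 150 = 0 → A_y = 1350 − 831.556 × 0.857167 = 637.2 lb.

T = 831.6 lb, A_x = 428.3 lb, A_y = 637.2 lb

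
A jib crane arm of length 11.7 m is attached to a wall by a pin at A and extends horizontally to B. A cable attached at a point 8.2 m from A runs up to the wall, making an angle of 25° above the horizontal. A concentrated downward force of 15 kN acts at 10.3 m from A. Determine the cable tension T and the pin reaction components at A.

T = 44.58 kN, A_x = 40.41 kN, A_y = -3.841 kN

ΣM about A: T·sin25°·8.2 − 15·10.3 = 0 → T = 154.5/(8.2·0.422618) = 44.5827 ≈ 44.58 kN.
ΣF_x = 0: A_x − T·cos25° = 0 → A_x = 44.5827 × 0.906308 = 40.41 kN.
ΣF_y = 0: A_y + T·sin25° − 15 = 0 → A_y = 15 − 44.5827 × 0.422618 = -3.841 kN.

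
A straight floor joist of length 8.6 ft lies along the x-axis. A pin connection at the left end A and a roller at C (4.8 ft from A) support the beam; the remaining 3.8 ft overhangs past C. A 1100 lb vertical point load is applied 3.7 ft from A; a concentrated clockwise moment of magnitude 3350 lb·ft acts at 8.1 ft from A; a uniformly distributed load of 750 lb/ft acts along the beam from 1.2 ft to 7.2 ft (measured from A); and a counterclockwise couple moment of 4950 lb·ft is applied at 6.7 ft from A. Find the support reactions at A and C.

Resultant of the distributed load: 750 × 6 = 4500 lb at 4.2 ft from A.
ΣM about A: C_y·4.8 − 1100·3.7 − 3350 − (750·6)·4.2 + 4950 = 0 → C_y = 21370/4.8 = 4452.08 ≈ 4452 lb.
ΣF_y = 0: A_y + 4452.08 − 1100 − 750·6 = 0 → A_y = 1148 lb.
ΣF_x = 0: no horizontal applied forces, so A_x = 0.

A_x = 0, A_y = 1148 lb, C_y = 4452 lb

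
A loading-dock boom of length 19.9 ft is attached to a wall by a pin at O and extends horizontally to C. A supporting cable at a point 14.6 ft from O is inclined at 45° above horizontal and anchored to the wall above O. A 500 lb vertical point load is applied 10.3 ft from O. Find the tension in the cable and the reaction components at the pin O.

ΣM about O: T·sin45°·14.6 − 500·10.3 = 0 → T = 5150/(14.6·0.707107) = 498.849 ≈ 498.8 lb.
ΣF_x = 0: O_x − T·cos45° = 0 → O_x = 498.849 × 0.707107 = 352.7 lb.
ΣF_y = 0: O_y + T·sin45° − 500 = 0 → O_y = 500 − 498.849 × 0.707107 = 147.3 lb.

T = 498.8 lb, O_x = 352.7 lb, O_y = 147.3 lb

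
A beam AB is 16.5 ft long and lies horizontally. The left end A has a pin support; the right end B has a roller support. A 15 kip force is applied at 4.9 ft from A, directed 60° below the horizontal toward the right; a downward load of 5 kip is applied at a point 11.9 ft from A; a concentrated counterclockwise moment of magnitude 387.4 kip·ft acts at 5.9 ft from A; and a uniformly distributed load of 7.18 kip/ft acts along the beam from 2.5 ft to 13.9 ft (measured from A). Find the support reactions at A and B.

A_x = -7.500 kip, A_y = 75.18 kip, B_y = 24.66 kip

Resultant of the distributed load: 7.18 × 11.4 = 81.852 kip at 8.2 ft from A.
ΣM about A: B_y·16.5 − 15·sin60°·4.9 − 5·11.9 + 387.4 − (7.18·11.4)·8.2 = 0 → B_y = 406.939/16.5 = 24.663 ≈ 24.66 kip.
ΣF_y = 0: A_y + 24.663 − 15·sin60° − 5 − 7.18·11.4 = 0 → A_y = 75.18 kip.
ΣF_x = 0: A_x + 15·cos60° = 0 → A_x = -7.500 kip.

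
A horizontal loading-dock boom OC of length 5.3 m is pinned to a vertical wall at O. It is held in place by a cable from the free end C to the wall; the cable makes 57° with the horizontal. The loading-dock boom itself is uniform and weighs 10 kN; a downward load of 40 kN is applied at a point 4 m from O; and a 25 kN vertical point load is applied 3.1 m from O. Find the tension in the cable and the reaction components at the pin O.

T = 59.39 kN, O_x = 32.35 kN, O_y = 25.19 kN

ΣM about O: T·sin57°·5.3 − 10·2.65 − 40·4 − 25·3.1 = 0 → T = 264/(5.3·0.838671) = 59.3932 ≈ 59.39 kN.
ΣF_x = 0: O_x − T·cos57° = 0 → O_x = 59.3932 × 0.544639 = 32.35 kN.
ΣF_y = 0: O_y + T·sin57° − 10 − 40 − 25 = 0 → O_y = 75 − 59.3932 × 0.838671 = 25.19 kN.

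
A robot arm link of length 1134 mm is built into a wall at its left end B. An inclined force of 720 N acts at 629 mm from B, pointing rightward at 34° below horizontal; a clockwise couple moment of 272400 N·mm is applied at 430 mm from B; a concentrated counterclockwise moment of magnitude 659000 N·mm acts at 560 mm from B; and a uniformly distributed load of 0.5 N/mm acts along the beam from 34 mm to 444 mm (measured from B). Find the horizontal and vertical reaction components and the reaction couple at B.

Resultant of the distributed load: 0.5 × 410 = 205 N at 239 mm from B.
ΣF_x = 0: B_x + 720·cos34° = 0 → B_x = -596.9 N.
ΣF_y = 0: B_y − 720·sin34° − 0.5·410 = 0 → B_y = 607.6 N.
ΣM about B: M_B − 720·sin34°·629 − 272400 + 659000 − (0.5·410)·239 = 0 → M_B = -84360 N·mm.

B_x = -596.9 N, B_y = 607.6 N, M_B = -84360 N·mm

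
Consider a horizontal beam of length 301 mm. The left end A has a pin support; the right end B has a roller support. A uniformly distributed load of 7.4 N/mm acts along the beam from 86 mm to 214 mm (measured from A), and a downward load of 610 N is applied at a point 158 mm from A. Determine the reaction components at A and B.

A_x = 0, A_y = 765.0 N, B_y = 792.2 N

Resultant of the distributed load: 7.4 × 128 = 947.2 N at 150 mm from A.
Moments about A: B_y·301 − (7.4·128)·150 − 610·158 = 0 → B_y = 238460/301 = 792.226 ≈ 792.2 N.
ΣF_y = 0: A_y + 792.226 − 7.4·128 − 610 = 0 → A_y = 765.0 N.
ΣF_x = 0: no horizontal applied forces, so A_x = 0.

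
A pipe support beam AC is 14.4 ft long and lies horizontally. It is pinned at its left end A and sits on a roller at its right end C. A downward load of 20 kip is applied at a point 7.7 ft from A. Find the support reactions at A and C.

A_x = 0, A_y = 9.306 kip, C_y = 10.69 kip

Moments about A: C_y·14.4 − 20·7.7 = 0 → C_y = 154/14.4 = 10.6944 ≈ 10.69 kip.
ΣF_y = 0: A_y + 10.6944 − 20 = 0 → A_y = 9.306 kip.
ΣF_x = 0: no horizontal applied forces, so A_x = 0.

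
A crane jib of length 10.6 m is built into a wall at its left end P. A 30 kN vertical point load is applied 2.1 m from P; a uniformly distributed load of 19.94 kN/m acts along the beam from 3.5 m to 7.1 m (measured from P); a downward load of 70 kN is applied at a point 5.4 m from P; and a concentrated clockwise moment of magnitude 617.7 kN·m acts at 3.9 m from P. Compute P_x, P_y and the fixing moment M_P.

Resultant of the distributed load: 19.94 × 3.6 = 71.784 kN at 5.3 m from P.
ΣF_x = 0: P_x = 0.
ΣF_y = 0: P_y − 30 − 19.94·3.6 − 70 = 0 → P_y = 171.8 kN.
ΣM about P: M_P − 30·2.1 − (19.94·3.6)·5.3 − 70·5.4 − 617.7 = 0 → M_P = 1439 kN·m.

P_x = 0, P_y = 171.8 kN, M_P = 1439 kN·m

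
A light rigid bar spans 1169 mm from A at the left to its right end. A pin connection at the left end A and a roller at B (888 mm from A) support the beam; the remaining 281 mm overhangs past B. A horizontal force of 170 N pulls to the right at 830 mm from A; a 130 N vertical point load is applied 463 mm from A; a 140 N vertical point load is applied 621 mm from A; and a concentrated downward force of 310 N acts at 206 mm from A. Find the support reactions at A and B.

A_x = -170.0 N, A_y = 342.4 N, B_y = 237.6 N

Moments about A: B_y·888 − 130·463 − 140·621 − 310·206 = 0 → B_y = 210990/888 = 237.601 ≈ 237.6 N.
ΣF_y = 0: A_y + 237.601 − 130 − 140 − 310 = 0 → A_y = 342.4 N.
ΣF_x = 0: A_x + 170 = 0 → A_x = -170.0 N.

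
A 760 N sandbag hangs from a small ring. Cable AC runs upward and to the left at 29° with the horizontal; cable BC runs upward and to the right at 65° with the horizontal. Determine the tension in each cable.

T_AC = 322.0 N, T_BC = 666.3 N

ΣF_x = 0: −T_AC·cos29° + T_BC·cos65° = 0 → T_BC = 2.06953·T_AC.
ΣF_y = 0: T_AC·sin29° + T_BC·sin65° = 760.
Substitute: T_AC·(0.48481 + 2.06953·0.906308) = 760 → T_AC = 321.974 ≈ 322.0 N.
Then T_BC = 2.06953 × 321.974 = 666.3 N.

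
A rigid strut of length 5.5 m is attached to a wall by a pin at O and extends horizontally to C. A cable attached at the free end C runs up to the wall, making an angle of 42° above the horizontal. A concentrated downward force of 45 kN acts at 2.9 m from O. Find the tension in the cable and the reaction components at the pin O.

T = 35.46 kN, O_x = 26.35 kN, O_y = 21.27 kN

ΣM about O: T·sin42°·5.5 − 45·2.9 = 0 → T = 130.5/(5.5·0.669131) = 35.4598 ≈ 35.46 kN.
ΣF_x = 0: O_x − T·cos42° = 0 → O_x = 35.4598 × 0.743145 = 26.35 kN.
ΣF_y = 0: O_y + T·sin42° − 45 = 0 → O_y = 45 − 35.4598 × 0.669131 = 21.27 kN.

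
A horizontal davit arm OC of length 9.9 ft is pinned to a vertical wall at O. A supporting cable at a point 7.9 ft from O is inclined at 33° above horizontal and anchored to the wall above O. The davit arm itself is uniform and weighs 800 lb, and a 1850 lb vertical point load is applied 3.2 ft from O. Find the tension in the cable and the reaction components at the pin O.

ΣM about O: T·sin33°·7.9 − 800·4.95 − 1850·3.2 = 0 → T = 9880/(7.9·0.544639) = 2296.26 ≈ 2296 lb.
ΣF_x = 0: O_x − T·cos33° = 0 → O_x = 2296.26 × 0.838671 = 1926 lb.
ΣF_y = 0: O_y + T·sin33° − 800 − 1850 = 0 → O_y = 2650 − 2296.26 × 0.544639 = 1399 lb.

T = 2296 lb, O_x = 1926 lb, O_y = 1399 lb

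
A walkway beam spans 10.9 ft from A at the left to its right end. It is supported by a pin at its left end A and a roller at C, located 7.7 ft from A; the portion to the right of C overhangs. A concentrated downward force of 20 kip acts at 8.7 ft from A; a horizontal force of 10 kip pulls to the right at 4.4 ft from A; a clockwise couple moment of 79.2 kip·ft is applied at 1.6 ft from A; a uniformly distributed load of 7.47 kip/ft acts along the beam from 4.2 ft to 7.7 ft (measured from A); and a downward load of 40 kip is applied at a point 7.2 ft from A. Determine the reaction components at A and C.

A_x = -10.00 kip, A_y = -4.344 kip, C_y = 90.49 kip

Resultant of the distributed load: 7.47 × 3.5 = 26.145 kip at 5.95 ft from A.
ΣM about A: C_y·7.7 − 20·8.7 − 79.2 − (7.47·3.5)·5.95 − 40·7.2 = 0 → C_y = 696.76275/7.7 = 90.4887 ≈ 90.49 kip.
ΣF_y = 0: A_y + 90.4887 − 20 − 7.47·3.5 − 40 = 0 → A_y = -4.344 kip.
ΣF_x = 0: A_x + 10 = 0 → A_x = -10.00 kip.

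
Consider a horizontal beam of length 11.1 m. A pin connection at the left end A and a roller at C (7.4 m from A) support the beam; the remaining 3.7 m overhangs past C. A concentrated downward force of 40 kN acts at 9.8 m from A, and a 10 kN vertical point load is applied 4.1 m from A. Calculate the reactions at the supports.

A_x = 0, A_y = -8.514 kN, C_y = 58.51 kN

ΣM about A: C_y·7.4 − 40·9.8 − 10·4.1 = 0 → C_y = 433/7.4 = 58.5135 ≈ 58.51 kN.
ΣF_y = 0: A_y + 58.5135 − 40 − 10 = 0 → A_y = -8.514 kN.
ΣF_x = 0: no horizontal applied forces, so A_x = 0.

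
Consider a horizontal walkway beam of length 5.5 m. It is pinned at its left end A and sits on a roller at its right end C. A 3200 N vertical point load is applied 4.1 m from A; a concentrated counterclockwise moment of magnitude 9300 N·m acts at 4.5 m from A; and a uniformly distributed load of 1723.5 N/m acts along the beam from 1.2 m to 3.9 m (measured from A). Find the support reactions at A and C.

Resultant of the distributed load: 1723.5 × 2.7 = 4653.45 N at 2.55 m from A.
ΣM about A: C_y·5.5 − 3200·4.1 + 9300 − (1723.5·2.7)·2.55 = 0 → C_y = 15686.2975/5.5 = 2852.05 ≈ 2852 N.
ΣF_y = 0: A_y + 2852.05 − 3200 − 1723.5·2.7 = 0 → A_y = 5001 N.
ΣF_x = 0: no horizontal applied forces, so A_x = 0.

A_x = 0, A_y = 5001 N, C_y = 2852 N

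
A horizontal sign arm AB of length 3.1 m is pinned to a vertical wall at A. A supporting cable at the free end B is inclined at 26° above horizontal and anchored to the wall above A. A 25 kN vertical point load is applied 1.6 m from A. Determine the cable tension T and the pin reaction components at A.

T = 29.43 kN, A_x = 26.46 kN, A_y = 12.10 kN

ΣM about A: T·sin26°·3.1 − 25·1.6 = 0 → T = 40/(3.1·0.438371) = 29.4345 ≈ 29.43 kN.
ΣF_x = 0: A_x − T·cos26° = 0 → A_x = 29.4345 × 0.898794 = 26.46 kN.
ΣF_y = 0: A_y + T·sin26° − 25 = 0 → A_y = 25 − 29.4345 × 0.438371 = 12.10 kN.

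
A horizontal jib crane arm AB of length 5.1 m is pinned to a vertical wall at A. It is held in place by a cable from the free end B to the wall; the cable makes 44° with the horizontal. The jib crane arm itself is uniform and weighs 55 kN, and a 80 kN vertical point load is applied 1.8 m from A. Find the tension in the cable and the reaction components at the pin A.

T = 80.23 kN, A_x = 57.72 kN, A_y = 79.26 kN

ΣM about A: T·sin44°·5.1 − 55·2.55 − 80·1.8 = 0 → T = 284.25/(5.1·0.694658) = 80.2341 ≈ 80.23 kN.
ΣF_x = 0: A_x − T·cos44° = 0 → A_x = 80.2341 × 0.71934 = 57.72 kN.
ΣF_y = 0: A_y + T·sin44° − 55 − 80 = 0 → A_y = 135 − 80.2341 × 0.694658 = 79.26 kN.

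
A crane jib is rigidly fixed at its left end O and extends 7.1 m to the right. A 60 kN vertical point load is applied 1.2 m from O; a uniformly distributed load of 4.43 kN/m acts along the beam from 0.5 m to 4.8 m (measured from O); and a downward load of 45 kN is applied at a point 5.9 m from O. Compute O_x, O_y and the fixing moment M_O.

Resultant of the distributed load: 4.43 × 4.3 = 19.049 kN at 2.65 m from O.
ΣF_x = 0: O_x = 0.
ΣF_y = 0: O_y − 60 − 4.43·4.3 − 45 = 0 → O_y = 124.0 kN.
ΣM about O: M_O − 60·1.2 − (4.43·4.3)·2.65 − 45·5.9 = 0 → M_O = 388.0 kN·m.

O_x = 0, O_y = 124.0 kN, M_O = 388.0 kN·m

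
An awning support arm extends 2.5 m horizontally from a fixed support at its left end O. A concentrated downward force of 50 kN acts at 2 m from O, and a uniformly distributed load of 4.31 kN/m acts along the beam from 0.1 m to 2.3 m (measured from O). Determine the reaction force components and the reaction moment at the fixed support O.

Resultant of the distributed load: 4.31 × 2.2 = 9.482 kN at 1.2 m from O.
ΣF_x = 0: O_x = 0.
ΣF_y = 0: O_y − 50 − 4.31·2.2 = 0 → O_y = 59.48 kN.
ΣM about O: M_O − 50·2 − (4.31·2.2)·1.2 = 0 → M_O = 111.4 kN·m.

O_x = 0, O_y = 59.48 kN, M_O = 111.4 kN·m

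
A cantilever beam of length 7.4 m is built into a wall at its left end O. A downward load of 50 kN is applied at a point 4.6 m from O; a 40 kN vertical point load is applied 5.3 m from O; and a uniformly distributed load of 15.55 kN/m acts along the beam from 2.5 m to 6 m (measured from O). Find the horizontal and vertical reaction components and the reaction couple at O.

O_x = 0, O_y = 144.4 kN, M_O = 673.3 kN·m

Resultant of the distributed load: 15.55 × 3.5 = 54.425 kN at 4.25 m from O.
ΣF_x = 0: O_x = 0.
ΣF_y = 0: O_y − 50 − 40 − 15.55·3.5 = 0 → O_y = 144.4 kN.
ΣM about O: M_O − 50·4.6 − 40·5.3 − (15.55·3.5)·4.25 = 0 → M_O = 673.3 kN·m.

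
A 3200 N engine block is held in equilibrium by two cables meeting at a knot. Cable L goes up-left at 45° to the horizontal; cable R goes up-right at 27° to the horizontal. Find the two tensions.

T_L = 2998 N, T_R = 2379 N

ΣF_x = 0: −T_L·cos45° + T_R·cos27° = 0 → T_R = 0.793604·T_L.
ΣF_y = 0: T_L·sin45° + T_R·sin27° = 3200.
Substitute: T_L·(0.707107 + 0.793604·0.45399) = 3200 → T_L = 2997.95 ≈ 2998 N.
Then T_R = 0.793604 × 2997.95 = 2379 N.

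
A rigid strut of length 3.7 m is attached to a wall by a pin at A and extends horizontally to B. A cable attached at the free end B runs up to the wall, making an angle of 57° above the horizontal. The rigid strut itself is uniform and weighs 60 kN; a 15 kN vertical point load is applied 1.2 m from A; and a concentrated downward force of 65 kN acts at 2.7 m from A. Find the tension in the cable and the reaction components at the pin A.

T = 98.13 kN, A_x = 53.44 kN, A_y = 57.70 kN

ΣM about A: T·sin57°·3.7 − 60·1.85 − 15·1.2 − 65·2.7 = 0 → T = 304.5/(3.7·0.838671) = 98.1282 ≈ 98.13 kN.
ΣF_x = 0: A_x − T·cos57° = 0 → A_x = 98.1282 × 0.544639 = 53.44 kN.
ΣF_y = 0: A_y + T·sin57° − 60 − 15 − 65 = 0 → A_y = 140 − 98.1282 × 0.838671 = 57.70 kN.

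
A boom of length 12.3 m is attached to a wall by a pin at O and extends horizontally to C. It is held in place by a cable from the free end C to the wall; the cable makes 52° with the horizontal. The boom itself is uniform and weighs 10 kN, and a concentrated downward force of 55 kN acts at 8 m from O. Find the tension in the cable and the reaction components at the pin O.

T = 51.74 kN, O_x = 31.85 kN, O_y = 24.23 kN

ΣM about O: T·sin52°·12.3 − 10·6.15 − 55·8 = 0 → T = 501.5/(12.3·0.788011) = 51.7408 ≈ 51.74 kN.
ΣF_x = 0: O_x − T·cos52° = 0 → O_x = 51.7408 × 0.615661 = 31.85 kN.
ΣF_y = 0: O_y + T·sin52° − 10 − 55 = 0 → O_y = 65 − 51.7408 × 0.788011 = 24.23 kN.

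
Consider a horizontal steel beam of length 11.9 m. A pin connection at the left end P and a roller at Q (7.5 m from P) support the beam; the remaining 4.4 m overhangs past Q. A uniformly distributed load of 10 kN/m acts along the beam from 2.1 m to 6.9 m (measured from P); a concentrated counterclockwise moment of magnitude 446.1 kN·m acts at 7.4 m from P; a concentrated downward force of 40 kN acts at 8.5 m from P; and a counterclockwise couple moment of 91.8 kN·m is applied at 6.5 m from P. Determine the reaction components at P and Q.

P_x = 0, P_y = 85.59 kN, Q_y = 2.413 kN

Resultant of the distributed load: 10 × 4.8 = 48 kN at 4.5 m from P.
ΣM about P: Q_y·7.5 − (10·4.8)·4.5 + 446.1 − 40·8.5 + 91.8 = 0 → Q_y = 18.1/7.5 = 2.41333 ≈ 2.413 kN.
ΣF_y = 0: P_y + 2.41333 − 10·4.8 − 40 = 0 → P_y = 85.59 kN.
ΣF_x = 0: no horizontal applied forces, so P_x = 0.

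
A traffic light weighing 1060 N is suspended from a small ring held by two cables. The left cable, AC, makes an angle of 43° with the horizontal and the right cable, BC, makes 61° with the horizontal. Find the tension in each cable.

ΣF_x = 0: −T_AC·cos43° + T_BC·cos61° = 0 → T_BC = 1.50854·T_AC.
ΣF_y = 0: T_AC·sin43° + T_BC·sin61° = 1060.
Substitute: T_AC·(0.681998 + 1.50854·0.87462) = 1060 → T_AC = 529.63 ≈ 529.6 N.
Then T_BC = 1.50854 × 529.63 = 799.0 N.

T_AC = 529.6 N, T_BC = 799.0 N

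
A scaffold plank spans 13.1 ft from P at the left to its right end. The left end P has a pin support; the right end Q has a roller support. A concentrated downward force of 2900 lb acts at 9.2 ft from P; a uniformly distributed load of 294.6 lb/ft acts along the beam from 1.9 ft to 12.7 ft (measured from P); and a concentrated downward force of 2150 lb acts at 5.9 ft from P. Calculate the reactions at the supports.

Resultant of the distributed load: 294.6 × 10.8 = 3181.68 lb at 7.3 ft from P.
ΣM about P: Q_y·13.1 − 2900·9.2 − (294.6·10.8)·7.3 − 2150·5.9 = 0 → Q_y = 62591.264/13.1 = 4777.96 ≈ 4778 lb.
ΣF_y = 0: P_y + 4777.96 − 2900 − 294.6·10.8 − 2150 = 0 → P_y = 3454 lb.
ΣF_x = 0: no horizontal applied forces, so P_x = 0.

P_x = 0, P_y = 3454 lb, Q_y = 4778 lb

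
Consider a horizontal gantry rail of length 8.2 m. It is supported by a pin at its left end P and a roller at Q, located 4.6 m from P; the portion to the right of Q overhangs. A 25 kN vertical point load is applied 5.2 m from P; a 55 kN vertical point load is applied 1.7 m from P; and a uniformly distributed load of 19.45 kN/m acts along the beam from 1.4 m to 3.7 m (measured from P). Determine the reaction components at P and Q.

Resultant of the distributed load: 19.45 × 2.3 = 44.735 kN at 2.55 m from P.
ΣM about P: Q_y·4.6 − 25·5.2 − 55·1.7 − (19.45·2.3)·2.55 = 0 → Q_y = 337.57425/4.6 = 73.3857 ≈ 73.39 kN.
ΣF_y = 0: P_y + 73.3857 − 25 − 55 − 19.45·2.3 = 0 → P_y = 51.35 kN.
ΣF_x = 0: no horizontal applied forces, so P_x = 0.

P_x = 0, P_y = 51.35 kN, Q_y = 73.39 kN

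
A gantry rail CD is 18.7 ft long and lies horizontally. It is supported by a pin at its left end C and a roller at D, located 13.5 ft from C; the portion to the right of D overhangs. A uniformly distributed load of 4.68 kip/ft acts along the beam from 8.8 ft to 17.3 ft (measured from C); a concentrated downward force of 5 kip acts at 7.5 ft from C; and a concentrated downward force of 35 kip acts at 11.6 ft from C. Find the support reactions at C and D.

Resultant of the distributed load: 4.68 × 8.5 = 39.78 kip at 13.05 ft from C.
ΣM about C: D_y·13.5 − (4.68·8.5)·13.05 − 5·7.5 − 35·11.6 = 0 → D_y = 962.629/13.5 = 71.3059 ≈ 71.31 kip.
ΣF_y = 0: C_y + 71.3059 − 4.68·8.5 − 5 − 35 = 0 → C_y = 8.474 kip.
ΣF_x = 0: no horizontal applied forces, so C_x = 0.

C_x = 0, C_y = 8.474 kip, D_y = 71.31 kip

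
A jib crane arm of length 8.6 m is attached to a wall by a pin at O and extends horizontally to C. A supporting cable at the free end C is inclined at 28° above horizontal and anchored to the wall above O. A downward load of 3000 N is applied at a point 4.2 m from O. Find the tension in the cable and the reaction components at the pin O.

T = 3121 N, O_x = 2755 N, O_y = 1535 N

ΣM about O: T·sin28°·8.6 − 3000·4.2 = 0 → T = 12600/(8.6·0.469472) = 3120.77 ≈ 3121 N.
ΣF_x = 0: O_x − T·cos28° = 0 → O_x = 3120.77 × 0.882948 = 2755 N.
ΣF_y = 0: O_y + T·sin28° − 3000 = 0 → O_y = 3000 − 3120.77 × 0.469472 = 1535 N.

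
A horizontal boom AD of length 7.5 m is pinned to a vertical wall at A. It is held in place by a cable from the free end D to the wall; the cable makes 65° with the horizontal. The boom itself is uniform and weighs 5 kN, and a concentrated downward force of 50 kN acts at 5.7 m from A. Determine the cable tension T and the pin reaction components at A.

T = 44.69 kN, A_x = 18.89 kN, A_y = 14.50 kN

ΣM about A: T·sin65°·7.5 − 5·3.75 − 50·5.7 = 0 → T = 303.75/(7.5·0.906308) = 44.6868 ≈ 44.69 kN.
ΣF_x = 0: A_x − T·cos65° = 0 → A_x = 44.6868 × 0.422618 = 18.89 kN.
ΣF_y = 0: A_y + T·sin65° − 5 − 50 = 0 → A_y = 55 − 44.6868 × 0.906308 = 14.50 kN.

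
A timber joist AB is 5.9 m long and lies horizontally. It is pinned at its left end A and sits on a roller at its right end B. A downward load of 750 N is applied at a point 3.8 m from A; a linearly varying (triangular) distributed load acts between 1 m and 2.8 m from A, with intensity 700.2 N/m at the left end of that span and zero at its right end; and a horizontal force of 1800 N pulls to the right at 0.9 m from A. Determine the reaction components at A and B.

Resultant of the triangular load: ½ × 700.2 × 1.8 = 630.18 N, acting at 1.6 m from A (one-third of the span from the peak).
Taking moments about A: B_y·5.9 − 750·3.8 − (½·700.2·1.8)·1.6 = 0 → B_y = 3858.288/5.9 = 653.947 ≈ 653.9 N.
ΣF_y = 0: A_y + 653.947 − 750 − ½·700.2·1.8 = 0 → A_y = 726.2 N.
ΣF_x = 0: A_x + 1800 = 0 → A_x = -1800 N.

A_x = -1800 N, A_y = 726.2 N, B_y = 653.9 N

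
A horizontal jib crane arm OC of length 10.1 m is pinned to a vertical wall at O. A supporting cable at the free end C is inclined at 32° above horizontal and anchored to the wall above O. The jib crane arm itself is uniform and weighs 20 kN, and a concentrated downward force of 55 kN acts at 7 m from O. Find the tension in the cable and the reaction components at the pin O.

ΣM about O: T·sin32°·10.1 − 20·5.05 − 55·7 = 0 → T = 486/(10.1·0.529919) = 90.8041 ≈ 90.80 kN.
ΣF_x = 0: O_x − T·cos32° = 0 → O_x = 90.8041 × 0.848048 = 77.01 kN.
ΣF_y = 0: O_y + T·sin32° − 20 − 55 = 0 → O_y = 75 − 90.8041 × 0.529919 = 26.88 kN.

T = 90.80 kN, O_x = 77.01 kN, O_y = 26.88 kN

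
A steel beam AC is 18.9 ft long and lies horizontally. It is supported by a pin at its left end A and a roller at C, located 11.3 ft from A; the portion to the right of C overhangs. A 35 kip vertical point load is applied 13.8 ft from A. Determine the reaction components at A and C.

Moments about A: C_y·11.3 − 35·13.8 = 0 → C_y = 483/11.3 = 42.7434 ≈ 42.74 kip.
ΣF_y = 0: A_y + 42.7434 − 35 = 0 → A_y = -7.743 kip.
ΣF_x = 0: no horizontal applied forces, so A_x = 0.

A_x = 0, A_y = -7.743 kip, C_y = 42.74 kip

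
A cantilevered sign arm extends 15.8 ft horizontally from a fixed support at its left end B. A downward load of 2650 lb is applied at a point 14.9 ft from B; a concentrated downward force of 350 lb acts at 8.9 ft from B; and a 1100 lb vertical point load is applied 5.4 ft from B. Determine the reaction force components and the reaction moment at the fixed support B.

ΣF_x = 0: B_x = 0.
ΣF_y = 0: B_y − 2650 − 350 − 1100 = 0 → B_y = 4100 lb.
ΣM about B: M_B − 2650·14.9 − 350·8.9 − 1100·5.4 = 0 → M_B = 48540 lb·ft.

B_x = 0, B_y = 4100 lb, M_B = 48540 lb·ft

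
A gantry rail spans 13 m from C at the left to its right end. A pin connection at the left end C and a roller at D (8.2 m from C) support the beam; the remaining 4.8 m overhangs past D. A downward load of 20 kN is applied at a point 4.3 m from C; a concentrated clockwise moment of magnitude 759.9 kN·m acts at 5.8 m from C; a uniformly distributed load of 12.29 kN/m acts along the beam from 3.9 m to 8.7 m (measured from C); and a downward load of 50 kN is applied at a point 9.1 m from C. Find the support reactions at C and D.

C_x = 0, C_y = -74.98 kN, D_y = 204.0 kN

Resultant of the distributed load: 12.29 × 4.8 = 58.992 kN at 6.3 m from C.
Taking moments about C: D_y·8.2 − 20·4.3 − 759.9 − (12.29·4.8)·6.3 − 50·9.1 = 0 → D_y = 1672.5496/8.2 = 203.969 ≈ 204.0 kN.
ΣF_y = 0: C_y + 203.969 − 20 − 12.29·4.8 − 50 = 0 → C_y = -74.98 kN.
ΣF_x = 0: no horizontal applied forces, so C_x = 0.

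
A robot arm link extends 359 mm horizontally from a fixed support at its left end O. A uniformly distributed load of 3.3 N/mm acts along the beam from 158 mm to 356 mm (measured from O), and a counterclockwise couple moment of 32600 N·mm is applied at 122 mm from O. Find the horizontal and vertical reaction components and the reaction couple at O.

Resultant of the distributed load: 3.3 × 198 = 653.4 N at 257 mm from O.
ΣF_x = 0: O_x = 0.
ΣF_y = 0: O_y − 3.3·198 = 0 → O_y = 653.4 N.
ΣM about O: M_O − (3.3·198)·257 + 32600 = 0 → M_O = 135300 N·mm.

O_x = 0, O_y = 653.4 N, M_O = 135300 N·mm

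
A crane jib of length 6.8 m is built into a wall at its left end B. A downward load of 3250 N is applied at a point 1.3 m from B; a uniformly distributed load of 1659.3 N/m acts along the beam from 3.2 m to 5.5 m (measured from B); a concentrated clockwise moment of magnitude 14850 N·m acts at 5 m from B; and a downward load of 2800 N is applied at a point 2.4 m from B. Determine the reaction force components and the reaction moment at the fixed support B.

Resultant of the distributed load: 1659.3 × 2.3 = 3816.39 N at 4.35 m from B.
ΣF_x = 0: B_x = 0.
ΣF_y = 0: B_y − 3250 − 1659.3·2.3 − 2800 = 0 → B_y = 9866 N.
ΣM about B: M_B − 3250·1.3 − (1659.3·2.3)·4.35 − 14850 − 2800·2.4 = 0 → M_B = 42400 N·m.

B_x = 0, B_y = 9866 N, M_B = 42400 N·m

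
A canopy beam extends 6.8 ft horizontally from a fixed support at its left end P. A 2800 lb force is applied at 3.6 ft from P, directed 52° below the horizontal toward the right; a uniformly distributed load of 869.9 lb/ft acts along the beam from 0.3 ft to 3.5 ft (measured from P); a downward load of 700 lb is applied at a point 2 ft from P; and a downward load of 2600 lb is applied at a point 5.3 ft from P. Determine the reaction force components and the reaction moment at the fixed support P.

P_x = -1724 lb, P_y = 8290 lb, M_P = 28410 lb·ft

Resultant of the distributed load: 869.9 × 3.2 = 2783.68 lb at 1.9 ft from P.
ΣF_x = 0: P_x + 2800·cos52° = 0 → P_x = -1724 lb.
ΣF_y = 0: P_y − 2800·sin52° − 869.9·3.2 − 700 − 2600 = 0 → P_y = 8290 lb.
ΣM about P: M_P − 2800·sin52°·3.6 − (869.9·3.2)·1.9 − 700·2 − 2600·5.3 = 0 → M_P = 28410 lb·ft.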